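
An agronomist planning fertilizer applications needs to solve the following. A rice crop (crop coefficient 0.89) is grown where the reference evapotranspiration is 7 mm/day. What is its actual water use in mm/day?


ETc = Kc * ET0
    = 0.89 * 7
    = 6.23 mm/day


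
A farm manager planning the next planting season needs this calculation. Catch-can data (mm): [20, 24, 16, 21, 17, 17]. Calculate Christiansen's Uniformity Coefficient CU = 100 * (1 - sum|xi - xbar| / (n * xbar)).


xbar = 115 / 6 = 19.167
sum|xi - xbar| = 15
CU = 100 * (1 - 15 / (6 * 19.167))
   = 100 * (1 - 0.1304)
   = 86.96%


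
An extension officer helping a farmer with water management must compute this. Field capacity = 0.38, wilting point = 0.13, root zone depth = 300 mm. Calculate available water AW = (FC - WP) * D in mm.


AW = (FC - WP) * D
   = (0.38 - 0.13) * 300
   = 0.25 * 300
   = 75 mm


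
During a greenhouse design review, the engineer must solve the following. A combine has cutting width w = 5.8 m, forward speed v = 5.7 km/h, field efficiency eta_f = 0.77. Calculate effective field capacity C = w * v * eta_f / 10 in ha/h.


C = w * v * eta_f / 10
  = 5.8 * 5.7 * 0.77 / 10
  = 25.46 / 10
  = 2.55 ha/h


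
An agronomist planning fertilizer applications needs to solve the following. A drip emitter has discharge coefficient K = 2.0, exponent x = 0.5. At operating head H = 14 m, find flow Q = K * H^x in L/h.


Q = K * H^x
  = 2.0 * 14^0.5
  = 2.0 * 3.7417
  = 7.48 L/h


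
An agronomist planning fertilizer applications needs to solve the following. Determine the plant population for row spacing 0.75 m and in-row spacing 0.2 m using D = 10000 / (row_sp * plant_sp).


D = 10000 / (row_sp * plant_sp)
  = 10000 / (0.75 * 0.2)
  = 10000 / 0.1500
  = 66666.67 plants/ha


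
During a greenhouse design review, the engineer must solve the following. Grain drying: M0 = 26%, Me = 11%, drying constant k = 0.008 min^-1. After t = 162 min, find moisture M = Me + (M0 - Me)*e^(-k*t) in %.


M = Me + (M0 - Me) * e^(-k*t)
  = 11 + (26 - 11) * e^(-0.008*162)
  = 11 + 15 * e^(-1.296)
  = 11 + 15 * 0.27362
  = 11 + 4.1044
  = 15.10%


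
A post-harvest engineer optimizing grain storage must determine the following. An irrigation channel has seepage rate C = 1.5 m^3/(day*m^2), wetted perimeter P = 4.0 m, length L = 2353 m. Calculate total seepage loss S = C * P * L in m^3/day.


S = C * P * L
  = 1.5 * 4.0 * 2353
  = 14118 m^3/day


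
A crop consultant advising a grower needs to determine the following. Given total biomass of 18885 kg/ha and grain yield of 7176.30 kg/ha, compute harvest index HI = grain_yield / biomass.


HI = grain_yield / biomass
   = 7176.30 / 18885
   = 0.38


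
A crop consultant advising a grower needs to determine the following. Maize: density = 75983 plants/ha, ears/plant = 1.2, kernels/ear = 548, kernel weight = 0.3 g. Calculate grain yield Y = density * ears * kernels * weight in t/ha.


Y = density * ears * kernels * kw
  = 75983 * 1.2 * 548 * 0.3 g/ha
  = 14989926.24 g/ha
  = 14989.93 kg/ha = 14.99 t/ha


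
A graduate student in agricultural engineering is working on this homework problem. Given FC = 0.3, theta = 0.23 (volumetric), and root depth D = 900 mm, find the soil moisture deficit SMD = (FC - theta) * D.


SMD = (FC - theta) * D
    = (0.3 - 0.23) * 900
    = 0.070 * 900
    = 63 mm


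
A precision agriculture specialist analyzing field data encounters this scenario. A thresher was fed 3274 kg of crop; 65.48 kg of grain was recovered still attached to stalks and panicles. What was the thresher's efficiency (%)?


eta = (total - unthreshed) / total * 100
    = (3274 - 65.48) / 3274 * 100
    = 3208.52 / 3274 * 100
    = 98%


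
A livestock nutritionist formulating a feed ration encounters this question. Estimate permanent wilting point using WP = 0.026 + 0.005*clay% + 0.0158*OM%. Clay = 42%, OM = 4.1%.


WP = 0.026 + 0.005*42 + 0.0158*4.1
   = 0.026 + 0.2100 + 0.0648
   = 0.3008


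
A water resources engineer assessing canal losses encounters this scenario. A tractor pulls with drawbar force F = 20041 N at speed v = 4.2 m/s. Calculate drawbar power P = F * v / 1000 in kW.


P = F * v / 1000
  = 20041 * 4.2 / 1000
  = 84172.20 / 1000
  = 84.17 kW


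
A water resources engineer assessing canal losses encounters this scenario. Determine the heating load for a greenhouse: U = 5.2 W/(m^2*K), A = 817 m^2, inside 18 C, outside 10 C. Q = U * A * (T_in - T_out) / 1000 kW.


dT = 18 - (10) = 8 K
Q = U * A * dT
  = 5.2 * 817 * 8
  = 33987.20 W = 33.99 kW


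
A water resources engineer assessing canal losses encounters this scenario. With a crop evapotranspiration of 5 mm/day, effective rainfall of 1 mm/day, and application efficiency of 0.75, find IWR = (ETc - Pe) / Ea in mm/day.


IWR = (ETc - Pe) / Ea
    = (5 - 1) / 0.75
    = 4 / 0.75
    = 5.33 mm/day


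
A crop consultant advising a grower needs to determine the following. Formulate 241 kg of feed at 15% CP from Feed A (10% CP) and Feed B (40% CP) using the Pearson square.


parts_A = CP_b - target = 40 - 15 = 25
parts_B = target - CP_a = 15 - 10 = 5
total_parts = 25 + 5 = 30
Feed A = 241 * 25 / 30 = 200.83 kg
Feed B = 241 * 5 / 30 = 40.17 kg

200.83 kg


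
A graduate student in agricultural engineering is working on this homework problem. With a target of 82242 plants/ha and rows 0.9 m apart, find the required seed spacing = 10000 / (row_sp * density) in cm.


spacing = 10000 / (row_sp * density)
        = 10000 / (0.9 * 82242)
        = 10000 / 74017.80
        = 0.13510 m = 13.51 cm


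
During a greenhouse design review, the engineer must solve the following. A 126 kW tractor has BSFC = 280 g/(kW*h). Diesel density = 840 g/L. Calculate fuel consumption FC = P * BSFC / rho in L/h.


FC = P * BSFC / rho_fuel
   = 126 * 280 / 840
   = 35280 / 840
   = 42 L/h


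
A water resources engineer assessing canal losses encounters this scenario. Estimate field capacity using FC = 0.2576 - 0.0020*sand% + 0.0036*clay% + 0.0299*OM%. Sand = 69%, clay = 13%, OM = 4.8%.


FC = 0.2576 - 0.0020*69 + 0.0036*13 + 0.0299*4.8
   = 0.2576 - 0.1380 + 0.0468 + 0.1435
   = 0.3099


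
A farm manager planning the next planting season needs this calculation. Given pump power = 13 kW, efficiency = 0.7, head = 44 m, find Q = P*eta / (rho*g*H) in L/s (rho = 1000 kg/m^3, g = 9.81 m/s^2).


Q = (P * 1000 * eta) / (rho * g * H)
  = (13 * 1000 * 0.7) / (1000 * 9.81 * 44)
  = 9100 / 431640
  = 0.02108 m^3/s = 21.08 L/s


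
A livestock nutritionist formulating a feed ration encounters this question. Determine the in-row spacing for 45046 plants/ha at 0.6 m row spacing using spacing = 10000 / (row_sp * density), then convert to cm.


spacing = 10000 / (row_sp * density)
        = 10000 / (0.6 * 45046)
        = 10000 / 27027.60
        = 0.36999 m = 37.00 cm


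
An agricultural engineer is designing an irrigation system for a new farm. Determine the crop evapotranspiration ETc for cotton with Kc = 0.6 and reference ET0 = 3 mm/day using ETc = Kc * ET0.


ETc = Kc * ET0
    = 0.6 * 3
    = 1.80 mm/day


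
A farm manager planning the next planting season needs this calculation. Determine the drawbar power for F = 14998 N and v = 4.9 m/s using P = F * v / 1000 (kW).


P = F * v / 1000
  = 14998 * 4.9 / 1000
  = 73490.20 / 1000
  = 73.49 kW


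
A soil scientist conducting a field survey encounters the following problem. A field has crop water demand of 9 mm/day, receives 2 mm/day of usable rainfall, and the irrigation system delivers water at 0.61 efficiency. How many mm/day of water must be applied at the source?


IWR = (ETc - Pe) / Ea
    = (9 - 2) / 0.61
    = 7 / 0.61
    = 11.48 mm/day


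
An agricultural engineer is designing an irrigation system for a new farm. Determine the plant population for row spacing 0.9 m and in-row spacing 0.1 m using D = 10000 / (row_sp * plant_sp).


D = 10000 / (row_sp * plant_sp)
  = 10000 / (0.9 * 0.1)
  = 10000 / 0.0900
  = 111111.11 plants/ha


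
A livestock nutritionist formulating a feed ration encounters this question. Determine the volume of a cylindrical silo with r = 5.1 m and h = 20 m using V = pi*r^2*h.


V = pi * r^2 * h
  = pi * 5.1^2 * 20
  = pi * 26.01 * 20
  = 1634.26 m^3


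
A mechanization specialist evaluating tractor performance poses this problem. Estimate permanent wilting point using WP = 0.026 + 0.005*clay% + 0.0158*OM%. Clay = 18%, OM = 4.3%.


WP = 0.026 + 0.005*18 + 0.0158*4.3
   = 0.026 + 0.0900 + 0.0679
   = 0.1839


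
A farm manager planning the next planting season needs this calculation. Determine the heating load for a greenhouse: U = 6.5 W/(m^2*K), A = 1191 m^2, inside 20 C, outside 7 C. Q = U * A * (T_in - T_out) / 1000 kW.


dT = 20 - (7) = 13 K
Q = U * A * dT
  = 6.5 * 1191 * 13
  = 100639.50 W = 100.64 kW


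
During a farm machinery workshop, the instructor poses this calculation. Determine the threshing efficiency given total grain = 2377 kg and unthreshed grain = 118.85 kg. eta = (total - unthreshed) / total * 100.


eta = (total - unthreshed) / total * 100
    = (2377 - 118.85) / 2377 * 100
    = 2258.15 / 2377 * 100
    = 95%


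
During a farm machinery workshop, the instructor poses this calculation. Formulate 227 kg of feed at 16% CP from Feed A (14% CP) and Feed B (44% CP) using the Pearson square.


parts_A = CP_b - target = 44 - 16 = 28
parts_B = target - CP_a = 16 - 14 = 2
total_parts = 28 + 2 = 30
Feed A = 227 * 28 / 30 = 211.87 kg
Feed B = 227 * 2 / 30 = 15.13 kg

211.87 kg


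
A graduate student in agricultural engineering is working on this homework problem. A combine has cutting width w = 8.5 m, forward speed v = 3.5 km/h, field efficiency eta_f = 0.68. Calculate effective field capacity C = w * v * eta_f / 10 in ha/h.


C = w * v * eta_f / 10
  = 8.5 * 3.5 * 0.68 / 10
  = 20.23 / 10
  = 2.02 ha/h


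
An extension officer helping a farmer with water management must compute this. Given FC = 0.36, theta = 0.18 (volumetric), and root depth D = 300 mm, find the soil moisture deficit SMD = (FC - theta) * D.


SMD = (FC - theta) * D
    = (0.36 - 0.18) * 300
    = 0.180 * 300
    = 54 mm


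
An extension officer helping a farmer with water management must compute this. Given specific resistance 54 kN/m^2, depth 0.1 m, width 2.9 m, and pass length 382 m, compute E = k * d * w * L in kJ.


E = k * d * w * L
  = 54 * 0.1 * 2.9 * 382
  = 5982.12 kJ


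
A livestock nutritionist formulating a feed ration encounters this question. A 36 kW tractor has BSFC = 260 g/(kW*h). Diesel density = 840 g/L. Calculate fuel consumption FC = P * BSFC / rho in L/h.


FC = P * BSFC / rho_fuel
   = 36 * 260 / 840
   = 9360 / 840
   = 11.14 L/h


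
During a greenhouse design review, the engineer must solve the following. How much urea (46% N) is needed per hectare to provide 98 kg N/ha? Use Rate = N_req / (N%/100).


Rate = N_required / (N_content / 100)
     = 98 / (46 / 100)
     = 98 / 0.46
     = 213.04 kg/ha


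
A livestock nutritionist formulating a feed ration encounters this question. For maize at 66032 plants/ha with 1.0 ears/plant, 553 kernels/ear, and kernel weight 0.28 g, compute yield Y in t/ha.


Y = density * ears * kernels * kw
  = 66032 * 1.0 * 553 * 0.28 g/ha
  = 10224394.88 g/ha
  = 10224.39 kg/ha = 10.22 t/ha


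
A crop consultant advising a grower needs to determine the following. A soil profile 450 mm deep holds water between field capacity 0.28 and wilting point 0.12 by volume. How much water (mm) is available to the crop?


AW = (FC - WP) * D
   = (0.28 - 0.12) * 450
   = 0.16 * 450
   = 72 mm


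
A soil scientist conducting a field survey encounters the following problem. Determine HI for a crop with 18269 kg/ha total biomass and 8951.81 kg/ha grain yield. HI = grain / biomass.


HI = grain_yield / biomass
   = 8951.81 / 18269
   = 0.49


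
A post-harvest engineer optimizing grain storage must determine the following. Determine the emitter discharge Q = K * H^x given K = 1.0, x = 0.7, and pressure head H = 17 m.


Q = K * H^x
  = 1.0 * 17^0.7
  = 1.0 * 7.2663
  = 7.27 L/h


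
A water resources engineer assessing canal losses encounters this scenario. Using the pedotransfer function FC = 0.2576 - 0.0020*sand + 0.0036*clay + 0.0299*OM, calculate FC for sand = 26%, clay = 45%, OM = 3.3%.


FC = 0.2576 - 0.0020*26 + 0.0036*45 + 0.0299*3.3
   = 0.2576 - 0.0520 + 0.1620 + 0.0987
   = 0.4663


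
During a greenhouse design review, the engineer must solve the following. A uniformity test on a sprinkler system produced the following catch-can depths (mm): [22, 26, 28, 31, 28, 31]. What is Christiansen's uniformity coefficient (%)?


xbar = 166 / 6 = 27.667
sum|xi - xbar| = 14.667
CU = 100 * (1 - 14.667 / (6 * 27.667))
   = 100 * (1 - 0.0884)
   = 91.16%


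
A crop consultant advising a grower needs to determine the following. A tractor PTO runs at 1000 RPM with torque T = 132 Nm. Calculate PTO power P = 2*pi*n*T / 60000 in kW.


P = 2*pi*n*T / 60000
  = 2*pi * 1000 * 132 / 60000
  = 829380.46 / 60000
  = 13.82 kW


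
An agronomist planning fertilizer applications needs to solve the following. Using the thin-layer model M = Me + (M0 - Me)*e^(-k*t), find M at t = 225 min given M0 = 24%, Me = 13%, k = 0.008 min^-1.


M = Me + (M0 - Me) * e^(-k*t)
  = 13 + (24 - 13) * e^(-0.008*225)
  = 13 + 11 * e^(-1.800)
  = 13 + 11 * 0.16530
  = 13 + 1.8183
  = 14.82%


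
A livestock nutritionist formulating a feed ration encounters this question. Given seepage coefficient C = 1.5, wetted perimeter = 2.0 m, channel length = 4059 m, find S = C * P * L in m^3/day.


S = C * P * L
  = 1.5 * 2.0 * 4059
  = 12177 m^3/day


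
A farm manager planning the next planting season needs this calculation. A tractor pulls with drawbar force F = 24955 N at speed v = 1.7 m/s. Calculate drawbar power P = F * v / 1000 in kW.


P = F * v / 1000
  = 24955 * 1.7 / 1000
  = 42423.50 / 1000
  = 42.42 kW


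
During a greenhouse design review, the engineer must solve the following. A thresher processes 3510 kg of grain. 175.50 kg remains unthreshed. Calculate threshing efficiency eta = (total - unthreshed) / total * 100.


eta = (total - unthreshed) / total * 100
    = (3510 - 175.50) / 3510 * 100
    = 3334.50 / 3510 * 100
    = 95%


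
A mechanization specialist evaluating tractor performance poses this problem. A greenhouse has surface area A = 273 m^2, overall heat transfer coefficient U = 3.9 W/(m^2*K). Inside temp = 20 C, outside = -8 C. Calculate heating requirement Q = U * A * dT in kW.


dT = 20 - (-8) = 28 K
Q = U * A * dT
  = 3.9 * 273 * 28
  = 29811.60 W = 29.81 kW


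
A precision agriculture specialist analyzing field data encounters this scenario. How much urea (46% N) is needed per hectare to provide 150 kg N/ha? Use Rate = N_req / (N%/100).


Rate = N_required / (N_content / 100)
     = 150 / (46 / 100)
     = 150 / 0.46
     = 326.09 kg/ha


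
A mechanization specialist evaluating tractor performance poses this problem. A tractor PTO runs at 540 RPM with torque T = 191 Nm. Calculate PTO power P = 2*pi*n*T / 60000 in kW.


P = 2*pi*n*T / 60000
  = 2*pi * 540 * 191 / 60000
  = 648047.73 / 60000
  = 10.80 kW


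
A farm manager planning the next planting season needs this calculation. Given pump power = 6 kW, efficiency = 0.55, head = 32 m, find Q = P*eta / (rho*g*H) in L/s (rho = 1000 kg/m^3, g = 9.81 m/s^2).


Q = (P * 1000 * eta) / (rho * g * H)
  = (6 * 1000 * 0.55) / (1000 * 9.81 * 32)
  = 3300 / 313920
  = 0.01051 m^3/s = 10.51 L/s


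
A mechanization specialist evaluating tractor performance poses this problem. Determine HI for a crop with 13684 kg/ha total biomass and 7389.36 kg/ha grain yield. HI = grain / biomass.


HI = grain_yield / biomass
   = 7389.36 / 13684
   = 0.54


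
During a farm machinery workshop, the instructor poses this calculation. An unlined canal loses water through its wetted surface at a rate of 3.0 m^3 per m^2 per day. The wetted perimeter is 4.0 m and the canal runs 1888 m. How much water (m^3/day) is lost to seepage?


S = C * P * L
  = 3.0 * 4.0 * 1888
  = 22656 m^3/day


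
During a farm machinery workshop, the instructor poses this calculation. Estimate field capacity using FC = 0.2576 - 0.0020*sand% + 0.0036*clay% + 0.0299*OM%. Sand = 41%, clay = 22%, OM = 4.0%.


FC = 0.2576 - 0.0020*41 + 0.0036*22 + 0.0299*4.0
   = 0.2576 - 0.0820 + 0.0792 + 0.1196
   = 0.3744


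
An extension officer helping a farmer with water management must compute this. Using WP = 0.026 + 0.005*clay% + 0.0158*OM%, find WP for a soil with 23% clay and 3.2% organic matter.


WP = 0.026 + 0.005*23 + 0.0158*3.2
   = 0.026 + 0.1150 + 0.0506
   = 0.1916


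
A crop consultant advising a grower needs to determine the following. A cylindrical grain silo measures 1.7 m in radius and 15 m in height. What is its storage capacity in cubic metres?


V = pi * r^2 * h
  = pi * 1.7^2 * 15
  = pi * 2.89 * 15
  = 136.19 m^3


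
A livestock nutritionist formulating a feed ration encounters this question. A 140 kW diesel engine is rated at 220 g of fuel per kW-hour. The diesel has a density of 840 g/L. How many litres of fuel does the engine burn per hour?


FC = P * BSFC / rho_fuel
   = 140 * 220 / 840
   = 30800 / 840
   = 36.67 L/h


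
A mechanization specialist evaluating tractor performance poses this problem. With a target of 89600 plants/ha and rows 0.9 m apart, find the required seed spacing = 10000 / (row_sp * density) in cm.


spacing = 10000 / (row_sp * density)
        = 10000 / (0.9 * 89600)
        = 10000 / 80640
        = 0.12401 m = 12.40 cm


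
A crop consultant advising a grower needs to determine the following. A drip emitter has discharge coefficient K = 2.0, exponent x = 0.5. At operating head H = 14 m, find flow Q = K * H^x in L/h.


Q = K * H^x
  = 2.0 * 14^0.5
  = 2.0 * 3.7417
  = 7.48 L/h


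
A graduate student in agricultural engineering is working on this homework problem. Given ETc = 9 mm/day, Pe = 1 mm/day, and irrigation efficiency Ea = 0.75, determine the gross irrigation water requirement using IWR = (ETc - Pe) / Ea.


IWR = (ETc - Pe) / Ea
    = (9 - 1) / 0.75
    = 8 / 0.75
    = 10.67 mm/day


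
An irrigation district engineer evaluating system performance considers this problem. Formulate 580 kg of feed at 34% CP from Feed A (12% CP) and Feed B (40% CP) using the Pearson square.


parts_A = CP_b - target = 40 - 34 = 6
parts_B = target - CP_a = 34 - 12 = 22
total_parts = 6 + 22 = 28
Feed A = 580 * 6 / 28 = 124.29 kg
Feed B = 580 * 22 / 28 = 455.71 kg

124.29 kg


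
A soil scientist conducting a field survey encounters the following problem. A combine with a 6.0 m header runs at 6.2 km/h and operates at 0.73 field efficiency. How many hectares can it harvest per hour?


C = w * v * eta_f / 10
  = 6.0 * 6.2 * 0.73 / 10
  = 27.16 / 10
  = 2.72 ha/h


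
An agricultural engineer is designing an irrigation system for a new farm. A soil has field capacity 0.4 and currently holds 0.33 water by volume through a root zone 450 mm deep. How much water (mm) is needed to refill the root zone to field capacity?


SMD = (FC - theta) * D
    = (0.4 - 0.33) * 450
    = 0.070 * 450
    = 31.50 mm


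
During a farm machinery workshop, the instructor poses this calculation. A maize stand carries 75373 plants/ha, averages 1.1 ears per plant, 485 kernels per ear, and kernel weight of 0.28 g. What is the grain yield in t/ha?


Y = density * ears * kernels * kw
  = 75373 * 1.1 * 485 * 0.28 g/ha
  = 11259218.74 g/ha
  = 11259.22 kg/ha = 11.26 t/ha


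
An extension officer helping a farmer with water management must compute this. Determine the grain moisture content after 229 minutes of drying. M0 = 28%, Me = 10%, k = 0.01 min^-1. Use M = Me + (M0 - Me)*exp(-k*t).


M = Me + (M0 - Me) * e^(-k*t)
  = 10 + (28 - 10) * e^(-0.01*229)
  = 10 + 18 * e^(-2.290)
  = 10 + 18 * 0.10127
  = 10 + 1.8228
  = 11.82%


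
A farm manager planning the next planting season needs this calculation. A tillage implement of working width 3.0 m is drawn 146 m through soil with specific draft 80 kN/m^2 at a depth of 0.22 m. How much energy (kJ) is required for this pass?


E = k * d * w * L
  = 80 * 0.22 * 3.0 * 146
  = 7708.80 kJ


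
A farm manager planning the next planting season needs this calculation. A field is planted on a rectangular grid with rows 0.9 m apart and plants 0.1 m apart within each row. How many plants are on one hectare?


D = 10000 / (row_sp * plant_sp)
  = 10000 / (0.9 * 0.1)
  = 10000 / 0.0900
  = 111111.11 plants/ha


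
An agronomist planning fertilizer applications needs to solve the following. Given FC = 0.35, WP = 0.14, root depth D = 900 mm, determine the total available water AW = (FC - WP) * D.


AW = (FC - WP) * D
   = (0.35 - 0.14) * 900
   = 0.21 * 900
   = 189 mm


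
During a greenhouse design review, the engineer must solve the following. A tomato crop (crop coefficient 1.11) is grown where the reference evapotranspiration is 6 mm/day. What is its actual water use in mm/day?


ETc = Kc * ET0
    = 1.11 * 6
    = 6.66 mm/day


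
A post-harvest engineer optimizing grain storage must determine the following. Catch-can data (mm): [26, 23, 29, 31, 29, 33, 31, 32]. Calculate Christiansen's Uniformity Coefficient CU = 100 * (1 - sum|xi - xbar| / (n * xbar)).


xbar = 234 / 8 = 29.250
sum|xi - xbar| = 20
CU = 100 * (1 - 20 / (8 * 29.250))
   = 100 * (1 - 0.0855)
   = 91.45%


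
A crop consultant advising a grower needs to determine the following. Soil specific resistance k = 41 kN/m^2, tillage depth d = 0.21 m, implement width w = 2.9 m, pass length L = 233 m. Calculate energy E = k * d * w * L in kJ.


E = k * d * w * L
  = 41 * 0.21 * 2.9 * 233
  = 5817.78 kJ


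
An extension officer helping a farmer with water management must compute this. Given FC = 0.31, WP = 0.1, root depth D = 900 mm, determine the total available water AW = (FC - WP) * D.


AW = (FC - WP) * D
   = (0.31 - 0.1) * 900
   = 0.21 * 900
   = 189 mm


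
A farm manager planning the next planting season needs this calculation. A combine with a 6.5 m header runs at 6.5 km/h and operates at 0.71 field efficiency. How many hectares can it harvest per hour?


C = w * v * eta_f / 10
  = 6.5 * 6.5 * 0.71 / 10
  = 30.00 / 10
  = 3.00 ha/h


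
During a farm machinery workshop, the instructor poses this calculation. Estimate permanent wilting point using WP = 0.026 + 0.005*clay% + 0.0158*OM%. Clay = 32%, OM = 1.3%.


WP = 0.026 + 0.005*32 + 0.0158*1.3
   = 0.026 + 0.1600 + 0.0205
   = 0.2065


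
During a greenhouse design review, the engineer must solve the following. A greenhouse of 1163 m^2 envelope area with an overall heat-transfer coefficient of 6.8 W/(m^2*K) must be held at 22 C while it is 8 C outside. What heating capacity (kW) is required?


dT = 22 - (8) = 14 K
Q = U * A * dT
  = 6.8 * 1163 * 14
  = 110717.60 W = 110.72 kW


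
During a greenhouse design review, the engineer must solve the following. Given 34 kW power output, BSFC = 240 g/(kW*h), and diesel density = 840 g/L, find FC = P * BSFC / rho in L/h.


FC = P * BSFC / rho_fuel
   = 34 * 240 / 840
   = 8160 / 840
   = 9.71 L/h


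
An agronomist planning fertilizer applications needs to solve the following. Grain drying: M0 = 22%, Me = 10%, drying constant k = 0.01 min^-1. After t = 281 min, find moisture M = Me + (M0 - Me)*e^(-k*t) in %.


M = Me + (M0 - Me) * e^(-k*t)
  = 10 + (22 - 10) * e^(-0.01*281)
  = 10 + 12 * e^(-2.810)
  = 10 + 12 * 0.06020
  = 10 + 0.7225
  = 10.72%


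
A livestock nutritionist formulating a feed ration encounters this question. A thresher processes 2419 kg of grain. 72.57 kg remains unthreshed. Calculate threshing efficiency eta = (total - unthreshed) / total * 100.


eta = (total - unthreshed) / total * 100
    = (2419 - 72.57) / 2419 * 100
    = 2346.43 / 2419 * 100
    = 97%


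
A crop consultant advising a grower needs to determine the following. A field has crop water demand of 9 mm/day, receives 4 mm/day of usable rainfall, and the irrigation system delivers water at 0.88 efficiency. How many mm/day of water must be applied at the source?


IWR = (ETc - Pe) / Ea
    = (9 - 4) / 0.88
    = 5 / 0.88
    = 5.68 mm/day


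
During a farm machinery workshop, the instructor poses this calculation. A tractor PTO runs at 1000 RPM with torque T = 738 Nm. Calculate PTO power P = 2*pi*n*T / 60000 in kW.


P = 2*pi*n*T / 60000
  = 2*pi * 1000 * 738 / 60000
  = 4636990.76 / 60000
  = 77.28 kW


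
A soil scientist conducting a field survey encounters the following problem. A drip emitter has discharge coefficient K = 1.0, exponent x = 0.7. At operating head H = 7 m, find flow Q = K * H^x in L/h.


Q = K * H^x
  = 1.0 * 7^0.7
  = 1.0 * 3.9045
  = 3.90 L/h


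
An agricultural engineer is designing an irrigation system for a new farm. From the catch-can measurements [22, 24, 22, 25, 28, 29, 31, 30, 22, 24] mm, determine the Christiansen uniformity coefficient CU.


xbar = 257 / 10 = 25.700
sum|xi - xbar| = 30.400
CU = 100 * (1 - 30.400 / (10 * 25.700))
   = 100 * (1 - 0.1183)
   = 88.17%


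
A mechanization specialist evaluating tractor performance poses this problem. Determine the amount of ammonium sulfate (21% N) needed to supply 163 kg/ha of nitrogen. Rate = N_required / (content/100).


Rate = N_required / (N_content / 100)
     = 163 / (21 / 100)
     = 163 / 0.21
     = 776.19 kg/ha


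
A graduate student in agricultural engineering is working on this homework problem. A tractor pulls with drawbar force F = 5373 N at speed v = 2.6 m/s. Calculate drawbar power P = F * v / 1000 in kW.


P = F * v / 1000
  = 5373 * 2.6 / 1000
  = 13969.80 / 1000
  = 13.97 kW


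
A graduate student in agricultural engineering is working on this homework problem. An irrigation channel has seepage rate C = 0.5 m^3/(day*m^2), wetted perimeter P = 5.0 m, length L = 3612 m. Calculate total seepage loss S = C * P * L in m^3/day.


S = C * P * L
  = 0.5 * 5.0 * 3612
  = 9030 m^3/day


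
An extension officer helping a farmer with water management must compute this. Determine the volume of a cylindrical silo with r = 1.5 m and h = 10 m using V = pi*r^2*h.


V = pi * r^2 * h
  = pi * 1.5^2 * 10
  = pi * 2.25 * 10
  = 70.69 m^3


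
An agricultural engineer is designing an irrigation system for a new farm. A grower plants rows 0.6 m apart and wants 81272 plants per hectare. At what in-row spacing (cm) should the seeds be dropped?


spacing = 10000 / (row_sp * density)
        = 10000 / (0.6 * 81272)
        = 10000 / 48763.20
        = 0.20507 m = 20.51 cm


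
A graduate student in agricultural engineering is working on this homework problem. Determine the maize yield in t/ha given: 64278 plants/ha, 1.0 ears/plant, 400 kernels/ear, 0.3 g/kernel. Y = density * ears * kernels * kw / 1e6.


Y = density * ears * kernels * kw
  = 64278 * 1.0 * 400 * 0.3 g/ha
  = 7713360 g/ha
  = 7713.36 kg/ha = 7.71 t/ha


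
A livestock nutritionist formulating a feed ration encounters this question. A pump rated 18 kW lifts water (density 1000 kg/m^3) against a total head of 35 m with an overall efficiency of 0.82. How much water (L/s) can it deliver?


Q = (P * 1000 * eta) / (rho * g * H)
  = (18 * 1000 * 0.82) / (1000 * 9.81 * 35)
  = 14760 / 343350
  = 0.04299 m^3/s = 42.99 L/s


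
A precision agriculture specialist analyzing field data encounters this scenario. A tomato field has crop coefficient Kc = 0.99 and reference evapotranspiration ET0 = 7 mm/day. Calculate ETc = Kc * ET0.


ETc = Kc * ET0
    = 0.99 * 7
    = 6.93 mm/day


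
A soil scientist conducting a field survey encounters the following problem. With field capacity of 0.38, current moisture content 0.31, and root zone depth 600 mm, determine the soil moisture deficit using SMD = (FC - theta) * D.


SMD = (FC - theta) * D
    = (0.38 - 0.31) * 600
    = 0.070 * 600
    = 42 mm


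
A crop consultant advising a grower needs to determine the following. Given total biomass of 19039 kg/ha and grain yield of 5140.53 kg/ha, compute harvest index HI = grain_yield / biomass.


HI = grain_yield / biomass
   = 5140.53 / 19039
   = 0.27


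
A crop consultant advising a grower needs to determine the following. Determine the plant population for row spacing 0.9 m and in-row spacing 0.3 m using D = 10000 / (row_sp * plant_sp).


D = 10000 / (row_sp * plant_sp)
  = 10000 / (0.9 * 0.3)
  = 10000 / 0.2700
  = 37037.04 plants/ha


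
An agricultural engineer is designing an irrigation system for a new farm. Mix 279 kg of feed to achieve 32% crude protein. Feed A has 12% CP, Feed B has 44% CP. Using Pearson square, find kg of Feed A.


parts_A = CP_b - target = 44 - 32 = 12
parts_B = target - CP_a = 32 - 12 = 20
total_parts = 12 + 20 = 32
Feed A = 279 * 12 / 32 = 104.63 kg
Feed B = 279 * 20 / 32 = 174.38 kg

104.63 kg


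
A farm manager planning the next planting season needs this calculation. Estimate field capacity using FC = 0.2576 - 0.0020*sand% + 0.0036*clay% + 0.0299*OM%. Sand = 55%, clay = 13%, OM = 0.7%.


FC = 0.2576 - 0.0020*55 + 0.0036*13 + 0.0299*0.7
   = 0.2576 - 0.1100 + 0.0468 + 0.0209
   = 0.2153


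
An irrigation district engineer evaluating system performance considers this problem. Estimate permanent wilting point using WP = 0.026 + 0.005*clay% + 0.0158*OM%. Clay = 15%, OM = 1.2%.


WP = 0.026 + 0.005*15 + 0.0158*1.2
   = 0.026 + 0.0750 + 0.0190
   = 0.1200


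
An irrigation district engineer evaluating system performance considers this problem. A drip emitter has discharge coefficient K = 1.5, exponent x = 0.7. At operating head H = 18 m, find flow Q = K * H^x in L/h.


Q = K * H^x
  = 1.5 * 18^0.7
  = 1.5 * 7.5629
  = 11.34 L/h


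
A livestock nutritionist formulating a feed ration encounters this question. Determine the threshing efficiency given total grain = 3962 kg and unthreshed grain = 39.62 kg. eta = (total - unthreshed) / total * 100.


eta = (total - unthreshed) / total * 100
    = (3962 - 39.62) / 3962 * 100
    = 3922.38 / 3962 * 100
    = 99%


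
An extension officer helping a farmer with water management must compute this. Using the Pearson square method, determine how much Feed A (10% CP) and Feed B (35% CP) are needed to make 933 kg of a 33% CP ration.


parts_A = CP_b - target = 35 - 33 = 2
parts_B = target - CP_a = 33 - 10 = 23
total_parts = 2 + 23 = 25
Feed A = 933 * 2 / 25 = 74.64 kg
Feed B = 933 * 23 / 25 = 858.36 kg

74.64 kg


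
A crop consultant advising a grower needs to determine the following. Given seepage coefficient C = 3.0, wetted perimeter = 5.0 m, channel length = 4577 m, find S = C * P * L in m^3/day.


S = C * P * L
  = 3.0 * 5.0 * 4577
  = 68655 m^3/day


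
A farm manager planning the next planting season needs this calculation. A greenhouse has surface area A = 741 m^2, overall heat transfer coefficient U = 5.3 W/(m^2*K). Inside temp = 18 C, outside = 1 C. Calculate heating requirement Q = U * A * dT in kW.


dT = 18 - (1) = 17 K
Q = U * A * dT
  = 5.3 * 741 * 17
  = 66764.10 W = 66.76 kW


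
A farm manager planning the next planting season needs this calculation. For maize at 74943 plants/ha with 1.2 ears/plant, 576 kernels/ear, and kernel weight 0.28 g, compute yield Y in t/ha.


Y = density * ears * kernels * kw
  = 74943 * 1.2 * 576 * 0.28 g/ha
  = 14504168.45 g/ha
  = 14504.17 kg/ha = 14.50 t/ha


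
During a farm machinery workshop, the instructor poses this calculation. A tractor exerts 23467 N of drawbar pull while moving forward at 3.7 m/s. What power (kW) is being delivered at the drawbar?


P = F * v / 1000
  = 23467 * 3.7 / 1000
  = 86827.90 / 1000
  = 86.83 kW


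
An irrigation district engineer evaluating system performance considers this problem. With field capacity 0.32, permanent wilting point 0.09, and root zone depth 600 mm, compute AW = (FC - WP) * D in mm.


AW = (FC - WP) * D
   = (0.32 - 0.09) * 600
   = 0.23 * 600
   = 138 mm


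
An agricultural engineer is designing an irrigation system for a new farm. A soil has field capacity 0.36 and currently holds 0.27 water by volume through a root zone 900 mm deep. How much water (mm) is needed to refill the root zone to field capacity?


SMD = (FC - theta) * D
    = (0.36 - 0.27) * 900
    = 0.090 * 900
    = 81 mm


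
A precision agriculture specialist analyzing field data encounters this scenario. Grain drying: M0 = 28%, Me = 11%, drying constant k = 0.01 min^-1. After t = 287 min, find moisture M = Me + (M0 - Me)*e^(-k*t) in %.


M = Me + (M0 - Me) * e^(-k*t)
  = 11 + (28 - 11) * e^(-0.01*287)
  = 11 + 17 * e^(-2.870)
  = 11 + 17 * 0.05670
  = 11 + 0.9639
  = 11.96%


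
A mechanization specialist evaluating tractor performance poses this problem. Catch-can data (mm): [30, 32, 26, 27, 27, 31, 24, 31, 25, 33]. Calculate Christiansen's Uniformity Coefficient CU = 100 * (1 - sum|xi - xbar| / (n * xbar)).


xbar = 286 / 10 = 28.600
sum|xi - xbar| = 28
CU = 100 * (1 - 28 / (10 * 28.600))
   = 100 * (1 - 0.0979)
   = 90.21%


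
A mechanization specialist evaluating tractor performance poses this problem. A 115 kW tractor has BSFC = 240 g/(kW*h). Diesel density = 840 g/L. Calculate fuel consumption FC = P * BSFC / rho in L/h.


FC = P * BSFC / rho_fuel
   = 115 * 240 / 840
   = 27600 / 840
   = 32.86 L/h


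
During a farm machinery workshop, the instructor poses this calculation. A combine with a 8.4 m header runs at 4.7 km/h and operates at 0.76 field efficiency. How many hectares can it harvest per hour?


C = w * v * eta_f / 10
  = 8.4 * 4.7 * 0.76 / 10
  = 30.00 / 10
  = 3.00 ha/h


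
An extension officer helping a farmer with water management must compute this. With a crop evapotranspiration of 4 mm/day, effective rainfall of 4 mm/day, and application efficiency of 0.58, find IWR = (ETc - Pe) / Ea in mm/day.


IWR = (ETc - Pe) / Ea
    = (4 - 4) / 0.58
    = 0 / 0.58
    = 0 mm/day


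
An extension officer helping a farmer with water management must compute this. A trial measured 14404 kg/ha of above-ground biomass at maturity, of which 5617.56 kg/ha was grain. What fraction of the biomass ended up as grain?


HI = grain_yield / biomass
   = 5617.56 / 14404
   = 0.39


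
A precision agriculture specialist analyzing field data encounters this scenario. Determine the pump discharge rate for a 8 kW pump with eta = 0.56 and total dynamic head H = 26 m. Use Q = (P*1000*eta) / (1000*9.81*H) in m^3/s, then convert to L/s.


Q = (P * 1000 * eta) / (rho * g * H)
  = (8 * 1000 * 0.56) / (1000 * 9.81 * 26)
  = 4480 / 255060
  = 0.01756 m^3/s = 17.56 L/s


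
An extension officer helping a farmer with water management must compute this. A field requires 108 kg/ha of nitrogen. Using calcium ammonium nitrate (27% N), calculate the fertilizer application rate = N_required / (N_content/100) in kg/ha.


Rate = N_required / (N_content / 100)
     = 108 / (27 / 100)
     = 108 / 0.27
     = 400 kg/ha


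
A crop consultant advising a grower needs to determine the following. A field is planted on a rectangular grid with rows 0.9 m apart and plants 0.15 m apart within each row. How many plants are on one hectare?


D = 10000 / (row_sp * plant_sp)
  = 10000 / (0.9 * 0.15)
  = 10000 / 0.1350
  = 74074.07 plants/ha


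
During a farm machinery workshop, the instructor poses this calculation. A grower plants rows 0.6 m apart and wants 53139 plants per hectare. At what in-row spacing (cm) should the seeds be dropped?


spacing = 10000 / (row_sp * density)
        = 10000 / (0.6 * 53139)
        = 10000 / 31883.40
        = 0.31364 m = 31.36 cm


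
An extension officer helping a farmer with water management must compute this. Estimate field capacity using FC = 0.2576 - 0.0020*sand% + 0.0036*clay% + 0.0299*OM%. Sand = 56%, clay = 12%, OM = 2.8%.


FC = 0.2576 - 0.0020*56 + 0.0036*12 + 0.0299*2.8
   = 0.2576 - 0.1120 + 0.0432 + 0.0837
   = 0.2725


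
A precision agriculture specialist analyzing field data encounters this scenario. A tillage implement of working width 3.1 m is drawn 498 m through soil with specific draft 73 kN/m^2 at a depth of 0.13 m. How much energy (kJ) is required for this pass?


E = k * d * w * L
  = 73 * 0.13 * 3.1 * 498
  = 14650.66 kJ


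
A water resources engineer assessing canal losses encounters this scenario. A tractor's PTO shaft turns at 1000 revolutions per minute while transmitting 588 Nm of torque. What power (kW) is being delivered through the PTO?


P = 2*pi*n*T / 60000
  = 2*pi * 1000 * 588 / 60000
  = 3694512.96 / 60000
  = 61.58 kW


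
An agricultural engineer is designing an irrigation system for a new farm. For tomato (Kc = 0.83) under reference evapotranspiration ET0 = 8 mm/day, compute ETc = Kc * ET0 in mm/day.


ETc = Kc * ET0
    = 0.83 * 8
    = 6.64 mm/day


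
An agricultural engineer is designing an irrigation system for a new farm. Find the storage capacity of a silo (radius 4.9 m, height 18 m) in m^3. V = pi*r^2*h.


V = pi * r^2 * h
  = pi * 4.9^2 * 18
  = pi * 24.01 * 18
  = 1357.73 m^3


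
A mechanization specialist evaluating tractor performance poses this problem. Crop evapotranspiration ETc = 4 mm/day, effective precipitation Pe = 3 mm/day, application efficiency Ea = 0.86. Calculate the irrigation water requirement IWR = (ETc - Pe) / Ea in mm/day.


IWR = (ETc - Pe) / Ea
    = (4 - 3) / 0.86
    = 1 / 0.86
    = 1.16 mm/day


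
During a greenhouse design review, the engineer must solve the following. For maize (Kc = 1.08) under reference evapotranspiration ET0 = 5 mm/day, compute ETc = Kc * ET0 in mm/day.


ETc = Kc * ET0
    = 1.08 * 5
    = 5.40 mm/day


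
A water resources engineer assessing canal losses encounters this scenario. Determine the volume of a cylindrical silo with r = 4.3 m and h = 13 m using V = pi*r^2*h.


V = pi * r^2 * h
  = pi * 4.3^2 * 13
  = pi * 18.49 * 13
  = 755.14 m^3


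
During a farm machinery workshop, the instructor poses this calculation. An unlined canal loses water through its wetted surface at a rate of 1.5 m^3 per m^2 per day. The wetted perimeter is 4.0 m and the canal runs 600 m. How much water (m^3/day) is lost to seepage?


S = C * P * L
  = 1.5 * 4.0 * 600
  = 3600 m^3/day


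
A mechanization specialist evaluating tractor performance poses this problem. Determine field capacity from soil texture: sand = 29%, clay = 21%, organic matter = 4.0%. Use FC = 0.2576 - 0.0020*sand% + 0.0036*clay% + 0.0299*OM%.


FC = 0.2576 - 0.0020*29 + 0.0036*21 + 0.0299*4.0
   = 0.2576 - 0.0580 + 0.0756 + 0.1196
   = 0.3948


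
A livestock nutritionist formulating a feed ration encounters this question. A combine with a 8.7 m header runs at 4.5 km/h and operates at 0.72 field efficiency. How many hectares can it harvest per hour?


C = w * v * eta_f / 10
  = 8.7 * 4.5 * 0.72 / 10
  = 28.19 / 10
  = 2.82 ha/h


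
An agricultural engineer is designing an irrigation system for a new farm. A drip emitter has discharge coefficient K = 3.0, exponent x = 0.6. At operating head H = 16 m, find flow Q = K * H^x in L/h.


Q = K * H^x
  = 3.0 * 16^0.6
  = 3.0 * 5.2780
  = 15.83 L/h


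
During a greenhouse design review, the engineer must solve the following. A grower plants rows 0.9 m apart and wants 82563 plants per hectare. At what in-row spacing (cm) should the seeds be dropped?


spacing = 10000 / (row_sp * density)
        = 10000 / (0.9 * 82563)
        = 10000 / 74306.70
        = 0.13458 m = 13.46 cm


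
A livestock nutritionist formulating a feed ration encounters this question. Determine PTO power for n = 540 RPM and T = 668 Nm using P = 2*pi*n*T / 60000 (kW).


P = 2*pi*n*T / 60000
  = 2*pi * 540 * 668 / 60000
  = 2266470.60 / 60000
  = 37.77 kW
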